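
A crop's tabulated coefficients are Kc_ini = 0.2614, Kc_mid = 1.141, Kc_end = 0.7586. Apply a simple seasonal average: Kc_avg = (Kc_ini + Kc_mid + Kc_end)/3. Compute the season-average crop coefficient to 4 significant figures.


Kc_avg = (0.2614 + 1.141 + 0.7586)/3 = 0.7203
Therefore the season-average crop coefficient = 0.7203.


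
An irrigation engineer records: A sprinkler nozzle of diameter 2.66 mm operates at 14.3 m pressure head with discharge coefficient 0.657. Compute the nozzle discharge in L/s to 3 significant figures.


Approach: apply the orifice equation, Q = Cd*A*sqrt(2*g*h), A = pi*(d/2)^2.
A = pi*(2.66e-3/2)^2 = 5.5572e-06 m^2
Q = 0.657 * 5.5572e-06 * sqrt(2*9.81*14.3) * 1000 = 0.0612 L/s
Therefore the nozzle discharge = 0.0612 L/s.


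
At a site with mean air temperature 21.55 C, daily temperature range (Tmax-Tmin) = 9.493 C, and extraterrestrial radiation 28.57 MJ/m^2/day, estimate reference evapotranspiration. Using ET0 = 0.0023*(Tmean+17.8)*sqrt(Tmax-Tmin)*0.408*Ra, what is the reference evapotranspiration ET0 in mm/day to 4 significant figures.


ET0 = 0.0023*(21.55+17.8)*sqrt(9.493)*0.408*28.57 = 3.250 mm/day
Therefore the reference evapotranspiration ET0 = 3.250 mm/day.


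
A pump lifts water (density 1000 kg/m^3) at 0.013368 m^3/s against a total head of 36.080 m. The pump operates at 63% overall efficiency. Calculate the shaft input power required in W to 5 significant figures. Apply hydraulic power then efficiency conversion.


Approach: apply hydraulic power then efficiency conversion, P = rho*g*Q*H; P_in = P/eta.
Step 1 — hydraulic power (P = rho*g*Q*H):
  P = 1000 * 9.81 * 0.013368 * 36.080 = 4731.534 W
Step 2 — input power: P_in = P/eta = 4731.534 / 0.63 = 7510.4 W
Therefore the shaft input power required = 7510.4 W.


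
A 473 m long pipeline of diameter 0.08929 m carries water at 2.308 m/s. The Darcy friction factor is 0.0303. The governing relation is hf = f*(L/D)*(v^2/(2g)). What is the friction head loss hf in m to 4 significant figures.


hf = 0.0303 * (473/0.08929) * (2.308^2 / (2*9.81))
hf = 43.58 m
Therefore the friction head loss hf = 43.58 m.


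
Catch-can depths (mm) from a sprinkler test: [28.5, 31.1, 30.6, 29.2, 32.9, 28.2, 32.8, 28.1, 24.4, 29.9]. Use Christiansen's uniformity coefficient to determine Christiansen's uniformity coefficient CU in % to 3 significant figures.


Approach: apply Christiansen's uniformity coefficient, CU = (1 - mean_abs_deviation/mean)*100.
mean = 29.570 mm
mean |d_i - mean| = 1.8900 mm
CU = (1 - 1.8900/29.570)*100 = 93.6 %
Therefore Christiansen's uniformity coefficient CU = 93.6 %.


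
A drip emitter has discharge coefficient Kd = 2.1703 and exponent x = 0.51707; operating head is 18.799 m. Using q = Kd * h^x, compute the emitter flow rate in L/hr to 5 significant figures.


q = 2.1703 * 18.799^0.51707 = 9.8932 L/hr
Therefore the emitter flow rate = 9.8932 L/hr.


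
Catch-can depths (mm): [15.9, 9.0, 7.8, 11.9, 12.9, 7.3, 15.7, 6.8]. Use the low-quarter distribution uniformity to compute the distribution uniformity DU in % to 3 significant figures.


Approach: apply the low-quarter distribution uniformity, DU = (mean of lowest quarter of readings / overall mean)*100.
sorted lowest 2 of 8: [6.8, 7.3] -> mean = 7.0500 mm
overall mean = 10.912 mm
DU = (7.0500/10.912)*100 = 64.6 %
Therefore the distribution uniformity DU = 64.6 %.


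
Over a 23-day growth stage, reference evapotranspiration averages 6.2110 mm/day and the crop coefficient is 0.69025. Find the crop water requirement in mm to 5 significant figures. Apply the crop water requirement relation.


Approach: apply the crop water requirement relation, CWR = ET0 * Kc * days.
CWR = 6.2110 * 0.69025 * 23 = 98.604 mm
Therefore the crop water requirement = 98.604 mm.


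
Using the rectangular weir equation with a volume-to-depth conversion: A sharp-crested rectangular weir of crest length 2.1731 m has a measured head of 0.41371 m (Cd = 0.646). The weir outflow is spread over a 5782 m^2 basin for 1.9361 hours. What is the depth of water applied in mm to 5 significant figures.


Approach: apply the rectangular weir equation with a volume-to-depth conversion, Q = (2/3)*Cd*L*sqrt(2g)*H^1.5; d = Q*t/A * 1000.
Step 1 — weir discharge:
  Q = (2/3)*0.646*2.1731*sqrt(2*9.81)*0.41371^1.5 = 1.103099 m^3/s
Step 2 — volume: V = 1.103099 * 1.9361*3600 = 7688.556 m^3
Step 3 — depth: d = V/A * 1000 = 7688.556/5782 * 1000 = 1329.7 mm
Therefore the depth of water applied = 1329.7 mm.


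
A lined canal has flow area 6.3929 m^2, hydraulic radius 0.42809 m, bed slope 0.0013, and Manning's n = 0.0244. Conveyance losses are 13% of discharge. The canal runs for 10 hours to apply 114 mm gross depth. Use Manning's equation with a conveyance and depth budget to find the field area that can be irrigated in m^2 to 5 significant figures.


Approach: apply Manning's equation with a conveyance and depth budget, Q = (1/n)*A*R^(2/3)*S^(1/2); Q_field = Q*(1-loss); Area = Q_field*t/(d/1000).
Step 1 — canal discharge (Manning's equation):
  Q = (1/0.0244) * 6.3929 * 0.42809^(2/3) * 0.0013^(1/2) = 5.365825 m^3/s
Step 2 — delivered flow: Q_field = 5.365825*(1 - 13/100) = 4.668268 m^3/s
Step 3 — volume delivered: V = 4.668268 * 10*3600 = 168057.6 m^3
Step 4 — area served: A = V / (depth/1000) = 168057.6 / 0.114 = 1474200 m^2
Therefore the field area that can be irrigated = 1474200 m^2.


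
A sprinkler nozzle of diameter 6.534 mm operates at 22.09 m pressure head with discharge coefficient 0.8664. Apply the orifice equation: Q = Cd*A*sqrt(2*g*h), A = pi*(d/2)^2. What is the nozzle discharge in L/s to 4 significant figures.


A = pi*(6.534e-3/2)^2 = 3.35311e-05 m^2
Q = 0.8664 * 3.35311e-05 * sqrt(2*9.81*22.09) * 1000 = 0.6048 L/s
Therefore the nozzle discharge = 0.6048 L/s.


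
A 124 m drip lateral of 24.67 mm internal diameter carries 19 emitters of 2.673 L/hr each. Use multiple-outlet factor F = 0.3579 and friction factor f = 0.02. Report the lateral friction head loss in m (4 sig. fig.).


Approach: apply Darcy-Weisbach with the multiple-outlet F-factor, Q = n*q/(3600*1000) m^3/s; v = Q/A; hf = F*f*(L/D)*(v^2/(2g)).
Q = 19*2.673/(3600*1000) = 1.41075e-05 m^3/s
A = pi*(24.67e-3/2)^2 = 4.78000e-04 m^2, so v = Q/A = 0.0295136 m/s
hf = 0.3579*0.02*(124/0.02467)*(0.0295136^2/(2*9.81)) = 0.001597 m
Therefore the lateral friction head loss = 0.001597 m.


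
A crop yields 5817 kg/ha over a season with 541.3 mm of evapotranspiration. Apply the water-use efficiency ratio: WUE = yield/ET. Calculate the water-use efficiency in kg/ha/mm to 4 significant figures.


WUE = 5817 / 541.3 = 10.75 kg/ha/mm
Therefore the water-use efficiency = 10.75 kg/ha/mm.


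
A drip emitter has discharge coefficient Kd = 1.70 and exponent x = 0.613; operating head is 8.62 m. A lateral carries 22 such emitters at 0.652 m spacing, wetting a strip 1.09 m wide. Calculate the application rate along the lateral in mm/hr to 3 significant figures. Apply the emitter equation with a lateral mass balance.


Approach: apply the emitter equation with a lateral mass balance, q = Kd*h^x; Q = n*q; rate = Q/(n*spacing*width).
Step 1 — single emitter flow (q = Kd*h^x):
  q = 1.70 * 8.62^0.613 = 6.3667 L/hr
Step 2 — total lateral flow: Q = 22 * 6.3667 = 140.07 L/hr
Step 3 — wetted area: A = 22 * 0.652 * 1.09 = 15.635 m^2
Step 4 — application rate: Q/A = 140.07/15.635 = 8.96 mm/hr
Therefore the application rate along the lateral = 8.96 mm/hr.


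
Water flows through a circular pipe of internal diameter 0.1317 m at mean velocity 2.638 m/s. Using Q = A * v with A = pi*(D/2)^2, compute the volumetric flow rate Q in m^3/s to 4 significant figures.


A = pi*(0.1317/2)^2 = 0.0136226 m^2
Q = 0.0136226 * 2.638 = 0.03594 m^3/s
Therefore the volumetric flow rate Q = 0.03594 m^3/s.


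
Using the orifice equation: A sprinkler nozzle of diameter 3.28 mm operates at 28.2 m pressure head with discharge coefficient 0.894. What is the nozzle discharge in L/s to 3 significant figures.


Approach: apply the orifice equation, Q = Cd*A*sqrt(2*g*h), A = pi*(d/2)^2.
A = pi*(3.28e-3/2)^2 = 8.4496e-06 m^2
Q = 0.894 * 8.4496e-06 * sqrt(2*9.81*28.2) * 1000 = 0.178 L/s
Therefore the nozzle discharge = 0.178 L/s.


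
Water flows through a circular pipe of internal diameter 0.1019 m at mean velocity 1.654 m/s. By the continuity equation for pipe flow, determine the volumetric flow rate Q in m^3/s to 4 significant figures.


Approach: apply the continuity equation for pipe flow, Q = A * v with A = pi*(D/2)^2.
A = pi*(0.1019/2)^2 = 0.00815527 m^2
Q = 0.00815527 * 1.654 = 0.01349 m^3/s
Therefore the volumetric flow rate Q = 0.01349 m^3/s.


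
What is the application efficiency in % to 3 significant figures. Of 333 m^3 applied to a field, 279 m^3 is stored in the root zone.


Approach: apply the application efficiency ratio, Ea = (stored/applied)*100.
Ea = (279/333)*100 = 83.8 %
Therefore the application efficiency = 83.8 %.


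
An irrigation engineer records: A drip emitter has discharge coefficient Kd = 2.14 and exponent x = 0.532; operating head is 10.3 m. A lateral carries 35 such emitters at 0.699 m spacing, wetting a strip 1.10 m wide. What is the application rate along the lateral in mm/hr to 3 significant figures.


Approach: apply the emitter equation with a lateral mass balance, q = Kd*h^x; Q = n*q; rate = Q/(n*spacing*width).
Step 1 — single emitter flow (q = Kd*h^x):
  q = 2.14 * 10.3^0.532 = 7.4002 L/hr
Step 2 — total lateral flow: Q = 35 * 7.4002 = 259.01 L/hr
Step 3 — wetted area: A = 35 * 0.699 * 1.10 = 26.912 m^2
Step 4 — application rate: Q/A = 259.01/26.912 = 9.62 mm/hr
Therefore the application rate along the lateral = 9.62 mm/hr.


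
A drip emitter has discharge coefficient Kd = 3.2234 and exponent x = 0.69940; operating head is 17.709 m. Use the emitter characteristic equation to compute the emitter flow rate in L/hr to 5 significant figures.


Approach: apply the emitter characteristic equation, q = Kd * h^x.
q = 3.2234 * 17.709^0.69940 = 24.060 L/hr
Therefore the emitter flow rate = 24.060 L/hr.


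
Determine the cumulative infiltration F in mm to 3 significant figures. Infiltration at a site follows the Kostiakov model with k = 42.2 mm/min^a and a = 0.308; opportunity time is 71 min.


Approach: apply the Kostiakov infiltration equation, F = k*t^a.
F = 42.2 * 71^0.308 = 157 mm
Therefore the cumulative infiltration F = 157 mm.


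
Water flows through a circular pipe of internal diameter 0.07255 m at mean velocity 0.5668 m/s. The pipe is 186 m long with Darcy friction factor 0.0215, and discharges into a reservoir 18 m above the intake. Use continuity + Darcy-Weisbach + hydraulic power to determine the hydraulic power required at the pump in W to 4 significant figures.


Approach: apply continuity + Darcy-Weisbach + hydraulic power, Q = A*v; hf = f*(L/D)*(v^2/(2g)); H = static + hf; P = rho*g*Q*H.
Step 1 — flow rate (continuity, Q = A*v):
  A = pi*(0.07255/2)^2 = 0.00413395 m^2
  Q = 0.00413395 * 0.5668 = 0.00234312 m^3/s
Step 2 — friction head loss (Darcy-Weisbach):
  hf = 0.0215 * (186/0.07255) * (0.5668^2 / (2*9.81))
  hf = 0.902557 m
Step 3 — total head: H = 18 + 0.902557 = 18.9026 m
Step 4 — hydraulic power (P = rho*g*Q*H):
  P = 1000 * 9.81 * 0.00234312 * 18.9026 = 434.5 W
Therefore the hydraulic power required at the pump = 434.5 W.


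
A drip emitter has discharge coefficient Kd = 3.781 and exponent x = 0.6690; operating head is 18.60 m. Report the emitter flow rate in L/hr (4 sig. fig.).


Approach: apply the emitter characteristic equation, q = Kd * h^x.
q = 3.781 * 18.60^0.6690 = 26.72 L/hr
Therefore the emitter flow rate = 26.72 L/hr.


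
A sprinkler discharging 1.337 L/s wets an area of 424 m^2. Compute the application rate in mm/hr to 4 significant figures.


Approach: apply the application rate relation, rate = (Q/A)*3600.
rate = (1.337 / 424) * 3600 = 11.35 mm/hr
Therefore the application rate = 11.35 mm/hr.


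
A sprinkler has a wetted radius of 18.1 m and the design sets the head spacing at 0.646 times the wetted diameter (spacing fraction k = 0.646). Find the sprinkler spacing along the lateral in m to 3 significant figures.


Approach: apply the sprinkler spacing rule (spacing as a fraction of wetted diameter), S = k*(2*R).
S = 0.646 * (2 * 18.1) = 23.4 m
Therefore the sprinkler spacing along the lateral = 23.4 m.


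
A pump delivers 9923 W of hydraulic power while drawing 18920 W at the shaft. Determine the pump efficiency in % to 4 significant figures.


Approach: apply the efficiency ratio, eta = (P_out/P_in)*100.
eta = (9923 / 18920) * 100 = 52.45 %
Therefore the pump efficiency = 52.45 %.


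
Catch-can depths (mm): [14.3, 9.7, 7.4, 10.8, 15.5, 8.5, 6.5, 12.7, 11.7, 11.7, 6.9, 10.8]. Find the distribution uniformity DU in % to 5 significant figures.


Approach: apply the low-quarter distribution uniformity, DU = (mean of lowest quarter of readings / overall mean)*100.
sorted lowest 3 of 12: [6.5, 6.9, 7.4] -> mean = 6.933333 mm
overall mean = 10.54167 mm
DU = (6.933333/10.54167)*100 = 65.771 %
Therefore the distribution uniformity DU = 65.771 %.


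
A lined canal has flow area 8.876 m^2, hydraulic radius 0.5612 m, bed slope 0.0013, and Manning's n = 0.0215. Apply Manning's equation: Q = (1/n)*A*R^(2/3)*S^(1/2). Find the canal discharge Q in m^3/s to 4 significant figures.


Q = (1/0.0215) * 8.876 * 0.5612^(2/3) * 0.0013^(1/2) = 10.13 m^3/s
Therefore the canal discharge Q = 10.13 m^3/s.


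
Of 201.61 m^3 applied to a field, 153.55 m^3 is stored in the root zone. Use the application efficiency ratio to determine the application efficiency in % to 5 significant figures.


Approach: apply the application efficiency ratio, Ea = (stored/applied)*100.
Ea = (153.55/201.61)*100 = 76.162 %
Therefore the application efficiency = 76.162 %.


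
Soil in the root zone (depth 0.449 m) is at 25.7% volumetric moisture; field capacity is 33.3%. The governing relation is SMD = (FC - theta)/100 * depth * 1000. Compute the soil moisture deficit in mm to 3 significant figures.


SMD = (33.3 - 25.7)/100 * 0.449 * 1000 = 34.1 mm
Therefore the soil moisture deficit = 34.1 mm.


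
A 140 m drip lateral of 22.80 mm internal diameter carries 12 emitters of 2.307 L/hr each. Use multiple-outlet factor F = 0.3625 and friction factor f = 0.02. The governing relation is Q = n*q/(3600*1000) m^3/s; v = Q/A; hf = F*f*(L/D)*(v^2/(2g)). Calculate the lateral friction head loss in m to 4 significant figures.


Q = 12*2.307/(3600*1000) = 7.69000e-06 m^3/s
A = pi*(22.80e-3/2)^2 = 4.08281e-04 m^2, so v = Q/A = 0.0188350 m/s
hf = 0.3625*0.02*(140/0.02280)*(0.0188350^2/(2*9.81)) = 0.0008049 m
Therefore the lateral friction head loss = 0.0008049 m.


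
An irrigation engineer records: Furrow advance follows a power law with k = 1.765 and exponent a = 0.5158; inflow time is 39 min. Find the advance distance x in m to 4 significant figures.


Approach: apply the power-law advance function, x = k*t^a.
x = 1.765 * 39^0.5158 = 11.68 m
Therefore the advance distance x = 11.68 m.


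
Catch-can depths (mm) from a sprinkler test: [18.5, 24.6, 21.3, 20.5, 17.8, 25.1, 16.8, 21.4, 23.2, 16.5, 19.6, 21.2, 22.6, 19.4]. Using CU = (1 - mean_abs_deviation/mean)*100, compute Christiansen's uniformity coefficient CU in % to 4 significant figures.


mean = 20.6071 mm
mean |d_i - mean| = 2.16429 mm
CU = (1 - 2.16429/20.6071)*100 = 89.50 %
Therefore Christiansen's uniformity coefficient CU = 89.50 %.


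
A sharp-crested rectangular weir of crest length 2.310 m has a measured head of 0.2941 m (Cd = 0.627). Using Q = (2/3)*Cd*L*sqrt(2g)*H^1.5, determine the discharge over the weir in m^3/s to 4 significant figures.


Q = (2/3)*0.627*2.310*sqrt(2*9.81)*0.2941^1.5 = 0.6822 m^3/s
Therefore the discharge over the weir = 0.6822 m^3/s.


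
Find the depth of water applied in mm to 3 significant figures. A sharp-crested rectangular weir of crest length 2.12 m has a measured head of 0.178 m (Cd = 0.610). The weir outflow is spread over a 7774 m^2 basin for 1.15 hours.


Approach: apply the rectangular weir equation with a volume-to-depth conversion, Q = (2/3)*Cd*L*sqrt(2g)*H^1.5; d = Q*t/A * 1000.
Step 1 — weir discharge:
  Q = (2/3)*0.610*2.12*sqrt(2*9.81)*0.178^1.5 = 0.28678 m^3/s
Step 2 — volume: V = 0.28678 * 1.15*3600 = 1187.3 m^3
Step 3 — depth: d = V/A * 1000 = 1187.3/7774 * 1000 = 153 mm
Therefore the depth of water applied = 153 mm.


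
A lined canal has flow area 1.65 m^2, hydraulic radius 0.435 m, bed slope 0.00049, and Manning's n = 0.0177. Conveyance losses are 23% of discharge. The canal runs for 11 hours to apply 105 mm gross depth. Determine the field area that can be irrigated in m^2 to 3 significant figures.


Approach: apply Manning's equation with a conveyance and depth budget, Q = (1/n)*A*R^(2/3)*S^(1/2); Q_field = Q*(1-loss); Area = Q_field*t/(d/1000).
Step 1 — canal discharge (Manning's equation):
  Q = (1/0.0177) * 1.65 * 0.435^(2/3) * 0.00049^(1/2) = 1.1847 m^3/s
Step 2 — delivered flow: Q_field = 1.1847*(1 - 23/100) = 0.91220 m^3/s
Step 3 — volume delivered: V = 0.91220 * 11*3600 = 36123 m^3
Step 4 — area served: A = V / (depth/1000) = 36123 / 0.105 = 344000 m^2
Therefore the field area that can be irrigated = 344000 m^2.


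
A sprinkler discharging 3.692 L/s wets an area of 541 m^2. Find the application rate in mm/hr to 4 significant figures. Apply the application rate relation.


Approach: apply the application rate relation, rate = (Q/A)*3600.
rate = (3.692 / 541) * 3600 = 24.57 mm/hr
Therefore the application rate = 24.57 mm/hr.


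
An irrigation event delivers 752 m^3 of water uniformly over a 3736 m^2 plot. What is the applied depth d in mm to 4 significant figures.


Approach: apply depth from volume over area, d = (V/A)*1000.
d = (752 / 3736) * 1000 = 201.3 mm
Therefore the applied depth d = 201.3 mm.


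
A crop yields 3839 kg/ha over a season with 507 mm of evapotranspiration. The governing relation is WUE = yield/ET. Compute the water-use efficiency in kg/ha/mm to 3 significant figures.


WUE = 3839 / 507 = 7.57 kg/ha/mm
Therefore the water-use efficiency = 7.57 kg/ha/mm.


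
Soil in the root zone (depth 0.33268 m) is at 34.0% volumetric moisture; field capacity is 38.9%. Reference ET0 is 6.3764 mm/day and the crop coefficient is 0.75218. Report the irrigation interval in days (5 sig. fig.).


Approach: apply soil-water budget scheduling, SMD = (FC-theta)/100*depth*1000; ETc = ET0*Kc; interval = SMD/ETc.
Step 1 — soil moisture deficit:
  SMD = (38.9 - 34.0)/100 * 0.33268 * 1000 = 16.30132 mm
Step 2 — daily crop ET (ETc = ET0*Kc):
  ETc = 6.3764 * 0.75218 = 4.796201 mm/day
Step 3 — irrigation interval (SMD/ETc):
  interval = 16.30132 / 4.796201 = 3.3988 days
Therefore the irrigation interval = 3.3988 days.


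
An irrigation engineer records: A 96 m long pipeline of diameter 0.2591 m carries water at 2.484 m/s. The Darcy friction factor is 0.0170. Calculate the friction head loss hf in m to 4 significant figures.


Approach: apply the Darcy-Weisbach equation, hf = f*(L/D)*(v^2/(2g)).
hf = 0.0170 * (96/0.2591) * (2.484^2 / (2*9.81))
hf = 1.981 m
Therefore the friction head loss hf = 1.981 m.


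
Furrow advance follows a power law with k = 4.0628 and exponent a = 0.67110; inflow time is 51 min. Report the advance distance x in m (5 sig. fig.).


Approach: apply the power-law advance function, x = k*t^a.
x = 4.0628 * 51^0.67110 = 56.856 m
Therefore the advance distance x = 56.856 m.


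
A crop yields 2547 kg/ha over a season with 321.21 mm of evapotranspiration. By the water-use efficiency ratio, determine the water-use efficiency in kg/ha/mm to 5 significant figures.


Approach: apply the water-use efficiency ratio, WUE = yield/ET.
WUE = 2547 / 321.21 = 7.9294 kg/ha/mm
Therefore the water-use efficiency = 7.9294 kg/ha/mm.


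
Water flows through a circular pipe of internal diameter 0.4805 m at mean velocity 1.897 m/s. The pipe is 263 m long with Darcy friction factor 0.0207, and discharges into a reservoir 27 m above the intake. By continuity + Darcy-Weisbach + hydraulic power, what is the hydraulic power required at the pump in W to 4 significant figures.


Approach: apply continuity + Darcy-Weisbach + hydraulic power, Q = A*v; hf = f*(L/D)*(v^2/(2g)); H = static + hf; P = rho*g*Q*H.
Step 1 — flow rate (continuity, Q = A*v):
  A = pi*(0.4805/2)^2 = 0.181333 m^2
  Q = 0.181333 * 1.897 = 0.343989 m^3/s
Step 2 — friction head loss (Darcy-Weisbach):
  hf = 0.0207 * (263/0.4805) * (1.897^2 / (2*9.81))
  hf = 2.07811 m
Step 3 — total head: H = 27 + 2.07811 = 29.0781 m
Step 4 — hydraulic power (P = rho*g*Q*H):
  P = 1000 * 9.81 * 0.343989 * 29.0781 = 98120 W
Therefore the hydraulic power required at the pump = 98120 W.


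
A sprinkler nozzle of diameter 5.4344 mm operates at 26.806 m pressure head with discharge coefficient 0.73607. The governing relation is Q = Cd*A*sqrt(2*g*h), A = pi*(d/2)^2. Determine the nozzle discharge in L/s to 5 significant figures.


A = pi*(5.4344e-3/2)^2 = 2.319493e-05 m^2
Q = 0.73607 * 2.319493e-05 * sqrt(2*9.81*26.806) * 1000 = 0.39154 L/s
Therefore the nozzle discharge = 0.39154 L/s.


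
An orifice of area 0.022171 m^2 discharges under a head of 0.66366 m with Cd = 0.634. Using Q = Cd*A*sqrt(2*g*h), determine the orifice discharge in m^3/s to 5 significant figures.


Q = 0.634 * 0.022171 * sqrt(2*9.81*0.66366) = 0.050722 m^3/s
Therefore the orifice discharge = 0.050722 m^3/s.


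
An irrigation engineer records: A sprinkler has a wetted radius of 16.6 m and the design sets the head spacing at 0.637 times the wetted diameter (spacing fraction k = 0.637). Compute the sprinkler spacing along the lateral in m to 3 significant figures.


Approach: apply the sprinkler spacing rule (spacing as a fraction of wetted diameter), S = k*(2*R).
S = 0.637 * (2 * 16.6) = 21.1 m
Therefore the sprinkler spacing along the lateral = 21.1 m.


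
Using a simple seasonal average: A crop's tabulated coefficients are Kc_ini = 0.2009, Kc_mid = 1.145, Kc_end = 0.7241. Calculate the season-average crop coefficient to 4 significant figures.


Approach: apply a simple seasonal average, Kc_avg = (Kc_ini + Kc_mid + Kc_end)/3.
Kc_avg = (0.2009 + 1.145 + 0.7241)/3 = 0.6900
Therefore the season-average crop coefficient = 0.6900.


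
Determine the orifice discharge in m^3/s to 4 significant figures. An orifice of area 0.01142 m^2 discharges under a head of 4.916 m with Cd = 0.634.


Approach: apply the orifice equation, Q = Cd*A*sqrt(2*g*h).
Q = 0.634 * 0.01142 * sqrt(2*9.81*4.916) = 0.07111 m^3/s
Therefore the orifice discharge = 0.07111 m^3/s.


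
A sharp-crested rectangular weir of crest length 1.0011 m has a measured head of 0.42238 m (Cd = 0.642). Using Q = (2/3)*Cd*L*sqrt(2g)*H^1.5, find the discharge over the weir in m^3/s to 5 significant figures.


Q = (2/3)*0.642*1.0011*sqrt(2*9.81)*0.42238^1.5 = 0.52099 m^3/s
Therefore the discharge over the weir = 0.52099 m^3/s.


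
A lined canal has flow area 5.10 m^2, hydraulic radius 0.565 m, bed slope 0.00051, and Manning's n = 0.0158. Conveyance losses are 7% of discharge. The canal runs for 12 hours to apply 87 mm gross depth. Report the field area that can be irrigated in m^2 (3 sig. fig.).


Approach: apply Manning's equation with a conveyance and depth budget, Q = (1/n)*A*R^(2/3)*S^(1/2); Q_field = Q*(1-loss); Area = Q_field*t/(d/1000).
Step 1 — canal discharge (Manning's equation):
  Q = (1/0.0158) * 5.10 * 0.565^(2/3) * 0.00051^(1/2) = 4.9819 m^3/s
Step 2 — delivered flow: Q_field = 4.9819*(1 - 7/100) = 4.6332 m^3/s
Step 3 — volume delivered: V = 4.6332 * 12*3600 = 200150 m^3
Step 4 — area served: A = V / (depth/1000) = 200150 / 0.087 = 2300000 m^2
Therefore the field area that can be irrigated = 2300000 m^2.


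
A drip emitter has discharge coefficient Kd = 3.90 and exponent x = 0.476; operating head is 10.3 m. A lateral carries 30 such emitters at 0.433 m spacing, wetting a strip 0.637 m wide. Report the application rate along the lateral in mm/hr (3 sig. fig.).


Approach: apply the emitter equation with a lateral mass balance, q = Kd*h^x; Q = n*q; rate = Q/(n*spacing*width).
Step 1 — single emitter flow (q = Kd*h^x):
  q = 3.90 * 10.3^0.476 = 11.835 L/hr
Step 2 — total lateral flow: Q = 30 * 11.835 = 355.06 L/hr
Step 3 — wetted area: A = 30 * 0.433 * 0.637 = 8.2746 m^2
Step 4 — application rate: Q/A = 355.06/8.2746 = 42.9 mm/hr
Therefore the application rate along the lateral = 42.9 mm/hr.


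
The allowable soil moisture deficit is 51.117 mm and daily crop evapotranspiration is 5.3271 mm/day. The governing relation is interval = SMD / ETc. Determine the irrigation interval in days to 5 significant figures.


interval = 51.117 / 5.3271 = 9.5957 days
Therefore the irrigation interval = 9.5957 days.


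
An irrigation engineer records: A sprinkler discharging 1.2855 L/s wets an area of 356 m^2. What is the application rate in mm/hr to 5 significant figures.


Approach: apply the application rate relation, rate = (Q/A)*3600.
rate = (1.2855 / 356) * 3600 = 12.999 mm/hr
Therefore the application rate = 12.999 mm/hr.


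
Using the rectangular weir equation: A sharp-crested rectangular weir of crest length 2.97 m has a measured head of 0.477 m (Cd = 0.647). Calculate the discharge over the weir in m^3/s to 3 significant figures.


Approach: apply the rectangular weir equation, Q = (2/3)*Cd*L*sqrt(2g)*H^1.5.
Q = (2/3)*0.647*2.97*sqrt(2*9.81)*0.477^1.5 = 1.87 m^3/s
Therefore the discharge over the weir = 1.87 m^3/s.


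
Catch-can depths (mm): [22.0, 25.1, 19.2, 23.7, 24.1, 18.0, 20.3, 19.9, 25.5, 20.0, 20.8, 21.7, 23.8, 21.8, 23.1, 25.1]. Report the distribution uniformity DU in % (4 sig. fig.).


Approach: apply the low-quarter distribution uniformity, DU = (mean of lowest quarter of readings / overall mean)*100.
sorted lowest 4 of 16: [18.0, 19.2, 19.9, 20.0] -> mean = 19.2750 mm
overall mean = 22.1313 mm
DU = (19.2750/22.1313)*100 = 87.09 %
Therefore the distribution uniformity DU = 87.09 %.


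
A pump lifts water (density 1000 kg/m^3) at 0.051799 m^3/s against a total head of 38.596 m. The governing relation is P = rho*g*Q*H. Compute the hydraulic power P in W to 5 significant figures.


P = 1000 * 9.81 * 0.051799 * 38.596 = 19612 W
Therefore the hydraulic power P = 19612 W.


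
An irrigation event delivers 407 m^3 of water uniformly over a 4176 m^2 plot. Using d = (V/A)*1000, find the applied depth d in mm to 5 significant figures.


d = (407 / 4176) * 1000 = 97.462 mm
Therefore the applied depth d = 97.462 mm.


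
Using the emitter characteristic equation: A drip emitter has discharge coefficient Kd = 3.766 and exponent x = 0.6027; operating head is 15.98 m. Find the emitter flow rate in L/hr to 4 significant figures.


Approach: apply the emitter characteristic equation, q = Kd * h^x.
q = 3.766 * 15.98^0.6027 = 20.01 L/hr
Therefore the emitter flow rate = 20.01 L/hr.


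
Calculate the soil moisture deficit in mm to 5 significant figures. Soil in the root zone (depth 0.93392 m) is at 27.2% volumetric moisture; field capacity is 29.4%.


Approach: apply the soil moisture deficit relation, SMD = (FC - theta)/100 * depth * 1000.
SMD = (29.4 - 27.2)/100 * 0.93392 * 1000 = 20.546 mm
Therefore the soil moisture deficit = 20.546 mm.


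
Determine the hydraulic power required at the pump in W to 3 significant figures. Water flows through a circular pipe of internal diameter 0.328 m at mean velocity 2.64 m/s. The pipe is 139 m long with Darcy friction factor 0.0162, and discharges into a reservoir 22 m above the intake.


Approach: apply continuity + Darcy-Weisbach + hydraulic power, Q = A*v; hf = f*(L/D)*(v^2/(2g)); H = static + hf; P = rho*g*Q*H.
Step 1 — flow rate (continuity, Q = A*v):
  A = pi*(0.328/2)^2 = 0.084496 m^2
  Q = 0.084496 * 2.64 = 0.22307 m^3/s
Step 2 — friction head loss (Darcy-Weisbach):
  hf = 0.0162 * (139/0.328) * (2.64^2 / (2*9.81))
  hf = 2.4387 m
Step 3 — total head: H = 22 + 2.4387 = 24.439 m
Step 4 — hydraulic power (P = rho*g*Q*H):
  P = 1000 * 9.81 * 0.22307 * 24.439 = 53500 W
Therefore the hydraulic power required at the pump = 53500 W.


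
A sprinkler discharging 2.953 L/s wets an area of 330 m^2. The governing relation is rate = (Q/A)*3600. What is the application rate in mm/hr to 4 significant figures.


rate = (2.953 / 330) * 3600 = 32.21 mm/hr
Therefore the application rate = 32.21 mm/hr.


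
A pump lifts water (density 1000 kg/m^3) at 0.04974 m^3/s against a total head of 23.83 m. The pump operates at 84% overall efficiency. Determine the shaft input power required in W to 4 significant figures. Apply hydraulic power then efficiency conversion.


Approach: apply hydraulic power then efficiency conversion, P = rho*g*Q*H; P_in = P/eta.
Step 1 — hydraulic power (P = rho*g*Q*H):
  P = 1000 * 9.81 * 0.04974 * 23.83 = 11627.8 W
Step 2 — input power: P_in = P/eta = 11627.8 / 0.84 = 13840 W
Therefore the shaft input power required = 13840 W.


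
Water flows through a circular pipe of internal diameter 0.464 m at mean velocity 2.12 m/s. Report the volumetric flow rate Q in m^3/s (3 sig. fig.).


Approach: apply the continuity equation for pipe flow, Q = A * v with A = pi*(D/2)^2.
A = pi*(0.464/2)^2 = 0.16909 m^2
Q = 0.16909 * 2.12 = 0.358 m^3/s
Therefore the volumetric flow rate Q = 0.358 m^3/s.


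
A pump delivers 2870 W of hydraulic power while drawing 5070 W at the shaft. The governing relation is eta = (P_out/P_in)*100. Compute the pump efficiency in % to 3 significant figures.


eta = (2870 / 5070) * 100 = 56.6 %
Therefore the pump efficiency = 56.6 %.


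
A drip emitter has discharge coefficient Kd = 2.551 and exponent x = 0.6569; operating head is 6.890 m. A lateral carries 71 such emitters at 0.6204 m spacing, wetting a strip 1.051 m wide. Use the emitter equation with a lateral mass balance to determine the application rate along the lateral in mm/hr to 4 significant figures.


Approach: apply the emitter equation with a lateral mass balance, q = Kd*h^x; Q = n*q; rate = Q/(n*spacing*width).
Step 1 — single emitter flow (q = Kd*h^x):
  q = 2.551 * 6.890^0.6569 = 9.06435 L/hr
Step 2 — total lateral flow: Q = 71 * 9.06435 = 643.569 L/hr
Step 3 — wetted area: A = 71 * 0.6204 * 1.051 = 46.2949 m^2
Step 4 — application rate: Q/A = 643.569/46.2949 = 13.90 mm/hr
Therefore the application rate along the lateral = 13.90 mm/hr.


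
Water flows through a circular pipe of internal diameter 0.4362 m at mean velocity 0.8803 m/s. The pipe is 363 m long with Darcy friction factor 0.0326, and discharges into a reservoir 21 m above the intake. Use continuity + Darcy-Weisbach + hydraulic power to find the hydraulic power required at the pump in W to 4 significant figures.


Approach: apply continuity + Darcy-Weisbach + hydraulic power, Q = A*v; hf = f*(L/D)*(v^2/(2g)); H = static + hf; P = rho*g*Q*H.
Step 1 — flow rate (continuity, Q = A*v):
  A = pi*(0.4362/2)^2 = 0.149438 m^2
  Q = 0.149438 * 0.8803 = 0.131550 m^3/s
Step 2 — friction head loss (Darcy-Weisbach):
  hf = 0.0326 * (363/0.4362) * (0.8803^2 / (2*9.81))
  hf = 1.07152 m
Step 3 — total head: H = 21 + 1.07152 = 22.0715 m
Step 4 — hydraulic power (P = rho*g*Q*H):
  P = 1000 * 9.81 * 0.131550 * 22.0715 = 28480 W
Therefore the hydraulic power required at the pump = 28480 W.


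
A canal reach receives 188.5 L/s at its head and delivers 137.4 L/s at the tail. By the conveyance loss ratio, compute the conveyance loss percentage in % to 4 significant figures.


Approach: apply the conveyance loss ratio, loss% = ((Q_head - Q_tail)/Q_head)*100.
loss = ((188.5 - 137.4)/188.5)*100 = 27.11 %
Therefore the conveyance loss percentage = 27.11 %.


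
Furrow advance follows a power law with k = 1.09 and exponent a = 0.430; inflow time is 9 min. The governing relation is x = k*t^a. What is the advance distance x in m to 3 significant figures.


x = 1.09 * 9^0.430 = 2.80 m
Therefore the advance distance x = 2.80 m.


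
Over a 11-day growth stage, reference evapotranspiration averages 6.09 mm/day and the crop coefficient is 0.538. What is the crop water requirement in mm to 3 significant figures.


Approach: apply the crop water requirement relation, CWR = ET0 * Kc * days.
CWR = 6.09 * 0.538 * 11 = 36.0 mm
Therefore the crop water requirement = 36.0 mm.


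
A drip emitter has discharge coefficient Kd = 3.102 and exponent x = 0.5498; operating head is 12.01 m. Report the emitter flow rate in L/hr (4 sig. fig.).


Approach: apply the emitter characteristic equation, q = Kd * h^x.
q = 3.102 * 12.01^0.5498 = 12.17 L/hr
Therefore the emitter flow rate = 12.17 L/hr.


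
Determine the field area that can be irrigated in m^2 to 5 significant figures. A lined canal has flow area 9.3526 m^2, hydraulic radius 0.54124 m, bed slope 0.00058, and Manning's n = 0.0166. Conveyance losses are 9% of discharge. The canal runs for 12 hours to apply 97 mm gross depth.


Approach: apply Manning's equation with a conveyance and depth budget, Q = (1/n)*A*R^(2/3)*S^(1/2); Q_field = Q*(1-loss); Area = Q_field*t/(d/1000).
Step 1 — canal discharge (Manning's equation):
  Q = (1/0.0166) * 9.3526 * 0.54124^(2/3) * 0.00058^(1/2) = 9.011523 m^3/s
Step 2 — delivered flow: Q_field = 9.011523*(1 - 9/100) = 8.200486 m^3/s
Step 3 — volume delivered: V = 8.200486 * 12*3600 = 354261.0 m^3
Step 4 — area served: A = V / (depth/1000) = 354261.0 / 0.097 = 3652200 m^2
Therefore the field area that can be irrigated = 3652200 m^2.


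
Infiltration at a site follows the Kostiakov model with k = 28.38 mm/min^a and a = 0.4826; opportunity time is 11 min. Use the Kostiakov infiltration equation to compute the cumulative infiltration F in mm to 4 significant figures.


Approach: apply the Kostiakov infiltration equation, F = k*t^a.
F = 28.38 * 11^0.4826 = 90.28 mm
Therefore the cumulative infiltration F = 90.28 mm.


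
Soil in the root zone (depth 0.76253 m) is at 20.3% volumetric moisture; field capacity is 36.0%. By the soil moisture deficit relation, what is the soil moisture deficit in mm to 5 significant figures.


Approach: apply the soil moisture deficit relation, SMD = (FC - theta)/100 * depth * 1000.
SMD = (36.0 - 20.3)/100 * 0.76253 * 1000 = 119.72 mm
Therefore the soil moisture deficit = 119.72 mm.


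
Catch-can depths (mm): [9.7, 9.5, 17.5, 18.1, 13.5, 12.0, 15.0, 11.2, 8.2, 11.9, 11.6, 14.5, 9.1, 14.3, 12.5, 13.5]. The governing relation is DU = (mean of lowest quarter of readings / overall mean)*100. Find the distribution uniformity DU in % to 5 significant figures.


sorted lowest 4 of 16: [8.2, 9.1, 9.5, 9.7] -> mean = 9.125000 mm
overall mean = 12.63125 mm
DU = (9.125000/12.63125)*100 = 72.241 %
Therefore the distribution uniformity DU = 72.241 %.


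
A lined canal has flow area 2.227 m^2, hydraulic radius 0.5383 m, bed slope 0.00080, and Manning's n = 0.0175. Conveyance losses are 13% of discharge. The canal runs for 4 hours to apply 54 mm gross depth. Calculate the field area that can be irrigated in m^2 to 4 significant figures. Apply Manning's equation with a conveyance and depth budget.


Approach: apply Manning's equation with a conveyance and depth budget, Q = (1/n)*A*R^(2/3)*S^(1/2); Q_field = Q*(1-loss); Area = Q_field*t/(d/1000).
Step 1 — canal discharge (Manning's equation):
  Q = (1/0.0175) * 2.227 * 0.5383^(2/3) * 0.00080^(1/2) = 2.38183 m^3/s
Step 2 — delivered flow: Q_field = 2.38183*(1 - 13/100) = 2.07219 m^3/s
Step 3 — volume delivered: V = 2.07219 * 4*3600 = 29839.5 m^3
Step 4 — area served: A = V / (depth/1000) = 29839.5 / 0.054 = 552600 m^2
Therefore the field area that can be irrigated = 552600 m^2.


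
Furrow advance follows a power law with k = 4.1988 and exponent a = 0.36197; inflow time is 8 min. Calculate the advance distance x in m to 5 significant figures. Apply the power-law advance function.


Approach: apply the power-law advance function, x = k*t^a.
x = 4.1988 * 8^0.36197 = 8.9129 m
Therefore the advance distance x = 8.9129 m.


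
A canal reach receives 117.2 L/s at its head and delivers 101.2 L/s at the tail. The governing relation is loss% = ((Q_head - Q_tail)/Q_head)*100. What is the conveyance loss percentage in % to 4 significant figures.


loss = ((117.2 - 101.2)/117.2)*100 = 13.65 %
Therefore the conveyance loss percentage = 13.65 %.


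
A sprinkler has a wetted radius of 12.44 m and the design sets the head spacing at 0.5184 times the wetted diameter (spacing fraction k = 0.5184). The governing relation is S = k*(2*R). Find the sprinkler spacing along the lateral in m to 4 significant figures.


S = 0.5184 * (2 * 12.44) = 12.90 m
Therefore the sprinkler spacing along the lateral = 12.90 m.


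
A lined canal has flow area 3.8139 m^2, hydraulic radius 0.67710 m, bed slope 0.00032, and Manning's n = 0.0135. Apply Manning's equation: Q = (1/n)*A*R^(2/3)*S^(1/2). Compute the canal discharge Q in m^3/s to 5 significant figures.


Q = (1/0.0135) * 3.8139 * 0.67710^(2/3) * 0.00032^(1/2) = 3.8968 m^3/s
Therefore the canal discharge Q = 3.8968 m^3/s.


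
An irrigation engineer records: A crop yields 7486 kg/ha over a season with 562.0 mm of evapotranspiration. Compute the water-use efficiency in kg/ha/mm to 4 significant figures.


Approach: apply the water-use efficiency ratio, WUE = yield/ET.
WUE = 7486 / 562.0 = 13.32 kg/ha/mm
Therefore the water-use efficiency = 13.32 kg/ha/mm.


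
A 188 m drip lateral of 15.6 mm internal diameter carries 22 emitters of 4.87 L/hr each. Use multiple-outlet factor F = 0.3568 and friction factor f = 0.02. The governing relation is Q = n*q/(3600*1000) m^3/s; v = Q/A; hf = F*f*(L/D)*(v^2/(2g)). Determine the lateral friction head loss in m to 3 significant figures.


Q = 22*4.87/(3600*1000) = 2.9761e-05 m^3/s
A = pi*(15.6e-3/2)^2 = 1.9113e-04 m^2, so v = Q/A = 0.15571 m/s
hf = 0.3568*0.02*(188/0.0156)*(0.15571^2/(2*9.81)) = 0.106 m
Therefore the lateral friction head loss = 0.106 m.


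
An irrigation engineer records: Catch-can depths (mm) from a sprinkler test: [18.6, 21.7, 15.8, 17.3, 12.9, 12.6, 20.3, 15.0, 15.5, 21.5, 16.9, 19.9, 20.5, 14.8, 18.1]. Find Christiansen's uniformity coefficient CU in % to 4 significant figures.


Approach: apply Christiansen's uniformity coefficient, CU = (1 - mean_abs_deviation/mean)*100.
mean = 17.4267 mm
mean |d_i - mean| = 2.48178 mm
CU = (1 - 2.48178/17.4267)*100 = 85.76 %
Therefore Christiansen's uniformity coefficient CU = 85.76 %.


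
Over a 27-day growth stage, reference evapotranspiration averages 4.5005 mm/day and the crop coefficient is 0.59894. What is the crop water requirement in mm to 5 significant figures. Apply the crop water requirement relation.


Approach: apply the crop water requirement relation, CWR = ET0 * Kc * days.
CWR = 4.5005 * 0.59894 * 27 = 72.779 mm
Therefore the crop water requirement = 72.779 mm.


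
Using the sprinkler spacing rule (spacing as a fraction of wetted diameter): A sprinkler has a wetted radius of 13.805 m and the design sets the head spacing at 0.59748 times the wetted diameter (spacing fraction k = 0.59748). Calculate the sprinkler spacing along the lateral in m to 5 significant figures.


Approach: apply the sprinkler spacing rule (spacing as a fraction of wetted diameter), S = k*(2*R).
S = 0.59748 * (2 * 13.805) = 16.496 m
Therefore the sprinkler spacing along the lateral = 16.496 m.


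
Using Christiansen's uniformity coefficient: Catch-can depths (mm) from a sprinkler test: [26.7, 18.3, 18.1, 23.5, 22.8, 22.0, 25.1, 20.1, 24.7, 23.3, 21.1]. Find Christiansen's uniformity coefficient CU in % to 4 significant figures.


Approach: apply Christiansen's uniformity coefficient, CU = (1 - mean_abs_deviation/mean)*100.
mean = 22.3364 mm
mean |d_i - mean| = 2.19669 mm
CU = (1 - 2.19669/22.3364)*100 = 90.17 %
Therefore Christiansen's uniformity coefficient CU = 90.17 %.


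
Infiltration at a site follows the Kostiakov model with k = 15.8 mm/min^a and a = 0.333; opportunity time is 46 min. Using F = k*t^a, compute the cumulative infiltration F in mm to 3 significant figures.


F = 15.8 * 46^0.333 = 56.5 mm
Therefore the cumulative infiltration F = 56.5 mm.
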